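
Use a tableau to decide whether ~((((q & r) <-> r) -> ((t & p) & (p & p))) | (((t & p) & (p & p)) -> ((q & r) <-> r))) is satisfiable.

Initial set: {~((((q & r) <-> r) -> ((t & p) & (p & p))) | (((t & p) & (p & p)) -> ((q & r) <-> r)))}.
~((((q & r) <-> r) -> ((t & p) & (p & p))) | (((t & p) & (p & p)) -> ((q & r) <-> r))): α-rule — add ~(((q & r) <-> r) -> ((t & p) & (p & p))), ~(((t & p) & (p & p)) -> ((q & r) <-> r)).
~(((q & r) <-> r) -> ((t & p) & (p & p))): α-rule — add ((q & r) <-> r), ~((t & p) & (p & p)).
~(((t & p) & (p & p)) -> ((q & r) <-> r)): α-rule — add ((t & p) & (p & p)), ~((q & r) <-> r).
((t & p) & (p & p)): α-rule — add (t & p), (p & p).
(t & p): α-rule — add t, p.
(p & p): α-rule — add p, p.
((q & r) <-> r): β-rule — branch into (q & r), r  //  ~(q & r), ~r.
  branch 1 (add (q & r), r):
    (q & r): α-rule — add q, r.
    ~((t & p) & (p & p)): β-rule — branch into ~(t & p)  //  ~(p & p).
      branch 1.1 (add ~(t & p)):
        ~((q & r) <-> r): β-rule — branch into (q & r), ~r  //  ~(q & r), r.
          branch 1.1.1 (add (q & r), ~r):
            × closes — contains both r and ~r.
          branch 1.1.2 (add ~(q & r), r):
            ~(t & p): β-rule — branch into ~t  //  ~p.
              branch 1.1.2.1 (add ~t):
                × closes — contains both t and ~t.
              branch 1.1.2.2 (add ~p):
                × closes — contains both p and ~p.
      branch 1.2 (add ~(p & p)):
        ~((q & r) <-> r): β-rule — branch into (q & r), ~r  //  ~(q & r), r.
          branch 1.2.1 (add (q & r), ~r):
            × closes — contains both r and ~r.
          branch 1.2.2 (add ~(q & r), r):
            ~(p & p): β-rule — branch into ~p  //  ~p.
              branch 1.2.2.1 (add ~p):
                × closes — contains both p and ~p.
              branch 1.2.2.2 (add ~p):
                × closes — contains both p and ~p.
  branch 2 (add ~(q & r), ~r):
    ~((t & p) & (p & p)): β-rule — branch into ~(t & p)  //  ~(p & p).
      branch 2.1 (add ~(t & p)):
        ~((q & r) <-> r): β-rule — branch into (q & r), ~r  //  ~(q & r), r.
          branch 2.1.1 (add (q & r), ~r):
            (q & r): α-rule — add q, r.
            × closes — contains both r and ~r.
          branch 2.1.2 (add ~(q & r), r):
            × closes — contains both r and ~r.
      branch 2.2 (add ~(p & p)):
        ~((q & r) <-> r): β-rule — branch into (q & r), ~r  //  ~(q & r), r.
          branch 2.2.1 (add (q & r), ~r):
            (q & r): α-rule — add q, r.
            × closes — contains both r and ~r.
          branch 2.2.2 (add ~(q & r), r):
            × closes — contains both r and ~r.
All 10 branches close.
Every branch closed; the formula is unsatisfiable.

Unsatisfiable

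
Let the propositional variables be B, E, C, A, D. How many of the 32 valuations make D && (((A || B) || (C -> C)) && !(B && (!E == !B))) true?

Initial set: {(D && (((A || B) || (C -> C)) && !(B && (!E == !B))))}.
(D && (((A || B) || (C -> C)) && !(B && (!E == !B)))): α-rule — add D, (((A || B) || (C -> C)) && !(B && (!E == !B))).
(((A || B) || (C -> C)) && !(B && (!E == !B))): α-rule — add ((A || B) || (C -> C)), !(B && (!E == !B)).
((A || B) || (C -> C)): β-rule — branch into (A || B)  //  (C -> C).
  branch 1 (add (A || B)):
    !(B && (!E == !B)): β-rule — branch into !B  //  !(!E == !B).
      branch 1.1 (add !B):
        (A || B): β-rule — branch into A  //  B.
          branch 1.1.1 (add A):
            ○ open, literals {A=T, B=F, D=T}.
          branch 1.1.2 (add B):
            × closes — contains both B and !B.
      branch 1.2 (add !(!E == !B)):
        (A || B): β-rule — branch into A  //  B.
          branch 1.2.1 (add A):
            !(!E == !B): β-rule — branch into !E, !!B  //  !!E, !B.
              branch 1.2.1.1 (add !E, !!B):
                ○ open, literals {A=T, B=T, D=T, E=F}.
              branch 1.2.1.2 (add !!E, !B):
                ○ open, literals {A=T, B=F, D=T, E=T}.
          branch 1.2.2 (add B):
            !(!E == !B): β-rule — branch into !E, !!B  //  !!E, !B.
              branch 1.2.2.1 (add !E, !!B):
                ○ open, literals {B=T, D=T, E=F}.
              branch 1.2.2.2 (add !!E, !B):
                × closes — contains both B and !B.
  branch 2 (add (C -> C)):
    !(B && (!E == !B)): β-rule — branch into !B  //  !(!E == !B).
      branch 2.1 (add !B):
        (C -> C): β-rule — branch into !C  //  C.
          branch 2.1.1 (add !C):
            ○ open, literals {B=F, C=F, D=T}.
          branch 2.1.2 (add C):
            ○ open, literals {B=F, C=T, D=T}.
      branch 2.2 (add !(!E == !B)):
        (C -> C): β-rule — branch into !C  //  C.
          branch 2.2.1 (add !C):
            !(!E == !B): β-rule — branch into !E, !!B  //  !!E, !B.
              branch 2.2.1.1 (add !E, !!B):
                ○ open, literals {B=T, C=F, D=T, E=F}.
              branch 2.2.1.2 (add !!E, !B):
                ○ open, literals {B=F, C=F, D=T, E=T}.
          branch 2.2.2 (add C):
            !(!E == !B): β-rule — branch into !E, !!B  //  !!E, !B.
              branch 2.2.2.1 (add !E, !!B):
                ○ open, literals {B=T, C=T, D=T, E=F}.
              branch 2.2.2.2 (add !!E, !B):
                ○ open, literals {B=F, C=T, D=T, E=T}.
2 branches closed, 10 open.
Each open branch fixes some atoms; the unmentioned ones are free. Counting distinct full assignments: branch {A=T, B=F, D=T} (E, C) contributes 4 new; branch {A=T, B=T, D=T, E=F} (C) contributes 2 new; branch {A=T, B=F, D=T, E=T} (C) contributes 0 new; branch {B=T, D=T, E=F} (C, A) contributes 2 new; branch {B=F, C=F, D=T} (E, A) contributes 2 new; branch {B=F, C=T, D=T} (E, A) contributes 2 new; branch {B=T, C=F, D=T, E=F} (A) contributes 0 new; branch {B=F, C=F, D=T, E=T} (A) contributes 0 new; branch {B=T, C=T, D=T, E=F} (A) contributes 0 new; branch {B=F, C=T, D=T, E=T} (A) contributes 0 new. Total: 12.

12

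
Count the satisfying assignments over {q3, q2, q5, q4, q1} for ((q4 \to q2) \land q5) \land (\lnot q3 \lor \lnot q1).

Initial set: {(((q4 \to q2) \land q5) \land (\lnot q3 \lor \lnot q1))}.
(((q4 \to q2) \land q5) \land (\lnot q3 \lor \lnot q1)): α-rule — add ((q4 \to q2) \land q5), (\lnot q3 \lor \lnot q1).
((q4 \to q2) \land q5): α-rule — add (q4 \to q2), q5.
(\lnot q3 \lor \lnot q1): β-rule — branch into \lnot q3  //  \lnot q1.
  branch 1 (add \lnot q3):
    (q4 \to q2): β-rule — branch into \lnot q4  //  q2.
      branch 1.1 (add \lnot q4):
        ○ open, literals {q3=0, q4=0, q5=1}.
      branch 1.2 (add q2):
        ○ open, literals {q2=1, q3=0, q5=1}.
  branch 2 (add \lnot q1):
    (q4 \to q2): β-rule — branch into \lnot q4  //  q2.
      branch 2.1 (add \lnot q4):
        ○ open, literals {q1=0, q4=0, q5=1}.
      branch 2.2 (add q2):
        ○ open, literals {q1=0, q2=1, q5=1}.
0 branches closed, 4 open.
Each open branch fixes some atoms; the unmentioned ones are free. Counting distinct full assignments: branch {q3=0, q4=0, q5=1} (q2, q1) contributes 4 new; branch {q2=1, q3=0, q5=1} (q4, q1) contributes 2 new; branch {q1=0, q4=0, q5=1} (q3, q2) contributes 2 new; branch {q1=0, q2=1, q5=1} (q3, q4) contributes 1 new. Total: 9.

9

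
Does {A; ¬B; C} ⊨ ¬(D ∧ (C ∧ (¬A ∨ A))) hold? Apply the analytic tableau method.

Initial set: {A; ¬B; C; ¬¬(D ∧ (C ∧ (¬A ∨ A)))}.
¬¬(D ∧ (C ∧ (¬A ∨ A))): α-rule — add D, (C ∧ (¬A ∨ A)).
(C ∧ (¬A ∨ A)): α-rule — add C, (¬A ∨ A).
(¬A ∨ A): β-rule — branch into ¬A  //  A.
  branch 1 (add ¬A):
    × closes — contains both A and ¬A.
  branch 2 (add A):
    ○ open, literals {A=T, B=F, C=T, D=T}.
1 branch closed, 1 open.
An open branch gives a countermodel: A=T, B=F, C=T, D=T (unmentioned atoms arbitrary); the premises hold there but the conclusion fails.

No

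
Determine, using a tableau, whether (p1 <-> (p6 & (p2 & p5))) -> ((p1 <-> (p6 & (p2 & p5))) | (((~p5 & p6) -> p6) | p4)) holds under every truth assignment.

Valid

Assume the negation and expand:
Initial set: {F ((p1 <-> (p6 & (p2 & p5))) -> ((p1 <-> (p6 & (p2 & p5))) | (((~p5 & p6) -> p6) | p4)))}.
F ((p1 <-> (p6 & (p2 & p5))) -> ((p1 <-> (p6 & (p2 & p5))) | (((~p5 & p6) -> p6) | p4))): α-rule — add T (p1 <-> (p6 & (p2 & p5))), F ((p1 <-> (p6 & (p2 & p5))) | (((~p5 & p6) -> p6) | p4)).
F ((p1 <-> (p6 & (p2 & p5))) | (((~p5 & p6) -> p6) | p4)): α-rule — add F (p1 <-> (p6 & (p2 & p5))), F (((~p5 & p6) -> p6) | p4).
F (((~p5 & p6) -> p6) | p4): α-rule — add F ((~p5 & p6) -> p6), F p4.
F ((~p5 & p6) -> p6): α-rule — add T (~p5 & p6), F p6.
T (~p5 & p6): α-rule — add T ~p5, T p6.
× closes — contains both p6 and ~p6.
All 1 branch closes.
Every branch closed, so the negation is unsatisfiable and the formula is valid.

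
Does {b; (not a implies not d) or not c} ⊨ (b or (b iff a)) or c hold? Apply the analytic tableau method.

Yes

Initial set: {b; ((not a implies not d) or not c); not ((b or (b iff a)) or c)}.
not ((b or (b iff a)) or c): α-rule — add not (b or (b iff a)), not c.
not (b or (b iff a)): α-rule — add not b, not (b iff a).
× closes — contains both b and not b.
All 1 branch closes.
Every branch closed, so the premises entail the conclusion.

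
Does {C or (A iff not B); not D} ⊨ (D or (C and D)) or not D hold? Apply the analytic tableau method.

Initial set: {(C or (A iff not B)); not D; not ((D or (C and D)) or not D)}.
not ((D or (C and D)) or not D): α-rule — add not (D or (C and D)), not not D.
× closes — contains both D and not D.
All 1 branch closes.
Every branch closed, so the premises entail the conclusion.

Yes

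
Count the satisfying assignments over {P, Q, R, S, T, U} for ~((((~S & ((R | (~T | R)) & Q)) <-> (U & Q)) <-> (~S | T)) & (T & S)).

52

Initial set: {~((((~S & ((R | (~T | R)) & Q)) <-> (U & Q)) <-> (~S | T)) & (T & S))}.
~((((~S & ((R | (~T | R)) & Q)) <-> (U & Q)) <-> (~S | T)) & (T & S)): β-rule — branch into ~(((~S & ((R | (~T | R)) & Q)) <-> (U & Q)) <-> (~S | T))  //  ~(T & S).
  branch 1 (add ~(((~S & ((R | (~T | R)) & Q)) <-> (U & Q)) <-> (~S | T))):
    ~(((~S & ((R | (~T | R)) & Q)) <-> (U & Q)) <-> (~S | T)): β-rule — branch into ((~S & ((R | (~T | R)) & Q)) <-> (U & Q)), ~(~S | T)  //  ~((~S & ((R | (~T | R)) & Q)) <-> (U & Q)), (~S | T).
      branch 1.1 (add ((~S & ((R | (~T | R)) & Q)) <-> (U & Q)), ~(~S | T)):
        ~(~S | T): α-rule — add ~~S, ~T.
        ((~S & ((R | (~T | R)) & Q)) <-> (U & Q)): β-rule — branch into (~S & ((R | (~T | R)) & Q)), (U & Q)  //  ~(~S & ((R | (~T | R)) & Q)), ~(U & Q).
          branch 1.1.1 (add (~S & ((R | (~T | R)) & Q)), (U & Q)):
            (~S & ((R | (~T | R)) & Q)): α-rule — add ~S, ((R | (~T | R)) & Q).
            × closes — contains both S and ~S.
          branch 1.1.2 (add ~(~S & ((R | (~T | R)) & Q)), ~(U & Q)):
            ~(~S & ((R | (~T | R)) & Q)): β-rule — branch into ~~S  //  ~((R | (~T | R)) & Q).
              branch 1.1.2.1 (add ~~S):
                ~(U & Q): β-rule — branch into ~U  //  ~Q.
                  branch 1.1.2.1.1 (add ~U):
                    ○ open, literals {S=1, T=0, U=0}.
                  branch 1.1.2.1.2 (add ~Q):
                    ○ open, literals {Q=0, S=1, T=0}.
              branch 1.1.2.2 (add ~((R | (~T | R)) & Q)):
                ~(U & Q): β-rule — branch into ~U  //  ~Q.
                  branch 1.1.2.2.1 (add ~U):
                    ~((R | (~T | R)) & Q): β-rule — branch into ~(R | (~T | R))  //  ~Q.
                      branch 1.1.2.2.1.1 (add ~(R | (~T | R))):
                        ~(R | (~T | R)): α-rule — add ~R, ~(~T | R).
                        ~(~T | R): α-rule — add ~~T, ~R.
                        × closes — contains both T and ~T.
                      branch 1.1.2.2.1.2 (add ~Q):
                        ○ open, literals {Q=0, S=1, T=0, U=0}.
                  branch 1.1.2.2.2 (add ~Q):
                    ~((R | (~T | R)) & Q): β-rule — branch into ~(R | (~T | R))  //  ~Q.
                      branch 1.1.2.2.2.1 (add ~(R | (~T | R))):
                        ~(R | (~T | R)): α-rule — add ~R, ~(~T | R).
                        ~(~T | R): α-rule — add ~~T, ~R.
                        × closes — contains both T and ~T.
                      branch 1.1.2.2.2.2 (add ~Q):
                        ○ open, literals {Q=0, S=1, T=0}.
      branch 1.2 (add ~((~S & ((R | (~T | R)) & Q)) <-> (U & Q)), (~S | T)):
        ~((~S & ((R | (~T | R)) & Q)) <-> (U & Q)): β-rule — branch into (~S & ((R | (~T | R)) & Q)), ~(U & Q)  //  ~(~S & ((R | (~T | R)) & Q)), (U & Q).
          branch 1.2.1 (add (~S & ((R | (~T | R)) & Q)), ~(U & Q)):
            (~S & ((R | (~T | R)) & Q)): α-rule — add ~S, ((R | (~T | R)) & Q).
            ((R | (~T | R)) & Q): α-rule — add (R | (~T | R)), Q.
            (~S | T): β-rule — branch into ~S  //  T.
              branch 1.2.1.1 (add ~S):
                ~(U & Q): β-rule — branch into ~U  //  ~Q.
                  branch 1.2.1.1.1 (add ~U):
                    (R | (~T | R)): β-rule — branch into R  //  (~T | R).
                      branch 1.2.1.1.1.1 (add R):
                        ○ open, literals {Q=1, R=1, S=0, U=0}.
                      branch 1.2.1.1.1.2 (add (~T | R)):
                        (~T | R): β-rule — branch into ~T  //  R.
                          branch 1.2.1.1.1.2.1 (add ~T):
                            ○ open, literals {Q=1, S=0, T=0, U=0}.
                          branch 1.2.1.1.1.2.2 (add R):
                            ○ open, literals {Q=1, R=1, S=0, U=0}.
                  branch 1.2.1.1.2 (add ~Q):
                    × closes — contains both Q and ~Q.
              branch 1.2.1.2 (add T):
                ~(U & Q): β-rule — branch into ~U  //  ~Q.
                  branch 1.2.1.2.1 (add ~U):
                    (R | (~T | R)): β-rule — branch into R  //  (~T | R).
                      branch 1.2.1.2.1.1 (add R):
                        ○ open, literals {Q=1, R=1, S=0, T=1, U=0}.
                      branch 1.2.1.2.1.2 (add (~T | R)):
                        (~T | R): β-rule — branch into ~T  //  R.
                          branch 1.2.1.2.1.2.1 (add ~T):
                            × closes — contains both T and ~T.
                          branch 1.2.1.2.1.2.2 (add R):
                            ○ open, literals {Q=1, R=1, S=0, T=1, U=0}.
                  branch 1.2.1.2.2 (add ~Q):
                    × closes — contains both Q and ~Q.
          branch 1.2.2 (add ~(~S & ((R | (~T | R)) & Q)), (U & Q)):
            (U & Q): α-rule — add U, Q.
            (~S | T): β-rule — branch into ~S  //  T.
              branch 1.2.2.1 (add ~S):
                ~(~S & ((R | (~T | R)) & Q)): β-rule — branch into ~~S  //  ~((R | (~T | R)) & Q).
                  branch 1.2.2.1.1 (add ~~S):
                    × closes — contains both S and ~S.
                  branch 1.2.2.1.2 (add ~((R | (~T | R)) & Q)):
                    ~((R | (~T | R)) & Q): β-rule — branch into ~(R | (~T | R))  //  ~Q.
                      branch 1.2.2.1.2.1 (add ~(R | (~T | R))):
                        ~(R | (~T | R)): α-rule — add ~R, ~(~T | R).
                        ~(~T | R): α-rule — add ~~T, ~R.
                        ○ open, literals {Q=1, R=0, S=0, T=1, U=1}.
                      branch 1.2.2.1.2.2 (add ~Q):
                        × closes — contains both Q and ~Q.
              branch 1.2.2.2 (add T):
                ~(~S & ((R | (~T | R)) & Q)): β-rule — branch into ~~S  //  ~((R | (~T | R)) & Q).
                  branch 1.2.2.2.1 (add ~~S):
                    ○ open, literals {Q=1, S=1, T=1, U=1}.
                  branch 1.2.2.2.2 (add ~((R | (~T | R)) & Q)):
                    ~((R | (~T | R)) & Q): β-rule — branch into ~(R | (~T | R))  //  ~Q.
                      branch 1.2.2.2.2.1 (add ~(R | (~T | R))):
                        ~(R | (~T | R)): α-rule — add ~R, ~(~T | R).
                        ~(~T | R): α-rule — add ~~T, ~R.
                        ○ open, literals {Q=1, R=0, T=1, U=1}.
                      branch 1.2.2.2.2.2 (add ~Q):
                        × closes — contains both Q and ~Q.
  branch 2 (add ~(T & S)):
    ~(T & S): β-rule — branch into ~T  //  ~S.
      branch 2.1 (add ~T):
        ○ open, literals {T=0}.
      branch 2.2 (add ~S):
        ○ open, literals {S=0}.
9 branches closed, 14 open.
Each open branch fixes some atoms; the unmentioned ones are free. Counting distinct full assignments: branch {S=1, T=0, U=0} (P, Q, R) contributes 8 new; branch {Q=0, S=1, T=0} (P, R, U) contributes 4 new; branch {Q=0, S=1, T=0, U=0} (P, R) contributes 0 new; branch {Q=0, S=1, T=0} (P, R, U) contributes 0 new; branch {Q=1, R=1, S=0, U=0} (P, T) contributes 4 new; branch {Q=1, S=0, T=0, U=0} (P, R) contributes 2 new; branch {Q=1, R=1, S=0, U=0} (P, T) contributes 0 new; branch {Q=1, R=1, S=0, T=1, U=0} (P) contributes 0 new; branch {Q=1, R=1, S=0, T=1, U=0} (P) contributes 0 new; branch {Q=1, R=0, S=0, T=1, U=1} (P) contributes 2 new; branch {Q=1, S=1, T=1, U=1} (P, R) contributes 4 new; branch {Q=1, R=0, T=1, U=1} (P, S) contributes 0 new; branch {T=0} (P, Q, R, S, U) contributes 16 new; branch {S=0} (P, Q, R, T, U) contributes 12 new. Total: 52.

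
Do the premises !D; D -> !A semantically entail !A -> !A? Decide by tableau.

Yes

Initial set: {!D; (D -> !A); !(!A -> !A)}.
!(!A -> !A): α-rule — add !A, !!A.
× closes — contains both A and !A.
All 1 branch closes.
Every branch closed, so the premises entail the conclusion.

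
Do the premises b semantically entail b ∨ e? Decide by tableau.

Initial set: {T b; F (b ∨ e)}.
F (b ∨ e): α-rule — add F b, F e.
× closes — contains both b and ¬b.
All 1 branch closes.
Every branch closed, so the premises entail the conclusion.

Yes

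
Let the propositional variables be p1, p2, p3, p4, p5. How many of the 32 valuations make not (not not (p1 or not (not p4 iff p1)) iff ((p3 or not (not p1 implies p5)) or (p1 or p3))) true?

8

Initial set: {not (not not (p1 or not (not p4 iff p1)) iff ((p3 or not (not p1 implies p5)) or (p1 or p3)))}.
not (not not (p1 or not (not p4 iff p1)) iff ((p3 or not (not p1 implies p5)) or (p1 or p3))): β-rule — branch into not not (p1 or not (not p4 iff p1)), not ((p3 or not (not p1 implies p5)) or (p1 or p3))  //  not not not (p1 or not (not p4 iff p1)), ((p3 or not (not p1 implies p5)) or (p1 or p3)).
  branch 1 (add not not (p1 or not (not p4 iff p1)), not ((p3 or not (not p1 implies p5)) or (p1 or p3))):
    not not (p1 or not (not p4 iff p1)): drop double negation, giving (p1 or not (not p4 iff p1)).
    not ((p3 or not (not p1 implies p5)) or (p1 or p3)): α-rule — add not (p3 or not (not p1 implies p5)), not (p1 or p3).
    not (p3 or not (not p1 implies p5)): α-rule — add not p3, not not (not p1 implies p5).
    not (p1 or p3): α-rule — add not p1, not p3.
    (p1 or not (not p4 iff p1)): β-rule — branch into p1  //  not (not p4 iff p1).
      branch 1.1 (add p1):
        × closes — contains both p1 and not p1.
      branch 1.2 (add not (not p4 iff p1)):
        not not (not p1 implies p5): β-rule — branch into not not p1  //  p5.
          branch 1.2.1 (add not not p1):
            × closes — contains both p1 and not p1.
          branch 1.2.2 (add p5):
            not (not p4 iff p1): β-rule — branch into not p4, not p1  //  not not p4, p1.
              branch 1.2.2.1 (add not p4, not p1):
                ○ open, literals {p1=0, p3=0, p4=0, p5=1}.
              branch 1.2.2.2 (add not not p4, p1):
                × closes — contains both p1 and not p1.
  branch 2 (add not not not (p1 or not (not p4 iff p1)), ((p3 or not (not p1 implies p5)) or (p1 or p3))):
    not not not (p1 or not (not p4 iff p1)): drop double negation, giving not (p1 or not (not p4 iff p1)).
    not (p1 or not (not p4 iff p1)): α-rule — add not p1, not not (not p4 iff p1).
    ((p3 or not (not p1 implies p5)) or (p1 or p3)): β-rule — branch into (p3 or not (not p1 implies p5))  //  (p1 or p3).
      branch 2.1 (add (p3 or not (not p1 implies p5))):
        not not (not p4 iff p1): β-rule — branch into not p4, p1  //  not not p4, not p1.
          branch 2.1.1 (add not p4, p1):
            × closes — contains both p1 and not p1.
          branch 2.1.2 (add not not p4, not p1):
            (p3 or not (not p1 implies p5)): β-rule — branch into p3  //  not (not p1 implies p5).
              branch 2.1.2.1 (add p3):
                ○ open, literals {p1=0, p3=1, p4=1}.
              branch 2.1.2.2 (add not (not p1 implies p5)):
                not (not p1 implies p5): α-rule — add not p1, not p5.
                ○ open, literals {p1=0, p4=1, p5=0}.
      branch 2.2 (add (p1 or p3)):
        not not (not p4 iff p1): β-rule — branch into not p4, p1  //  not not p4, not p1.
          branch 2.2.1 (add not p4, p1):
            × closes — contains both p1 and not p1.
          branch 2.2.2 (add not not p4, not p1):
            (p1 or p3): β-rule — branch into p1  //  p3.
              branch 2.2.2.1 (add p1):
                × closes — contains both p1 and not p1.
              branch 2.2.2.2 (add p3):
                ○ open, literals {p1=0, p3=1, p4=1}.
6 branches closed, 4 open.
Each open branch fixes some atoms; the unmentioned ones are free. Counting distinct full assignments: branch {p1=0, p3=0, p4=0, p5=1} (p2) contributes 2 new; branch {p1=0, p3=1, p4=1} (p2, p5) contributes 4 new; branch {p1=0, p4=1, p5=0} (p2, p3) contributes 2 new; branch {p1=0, p3=1, p4=1} (p2, p5) contributes 0 new. Total: 8.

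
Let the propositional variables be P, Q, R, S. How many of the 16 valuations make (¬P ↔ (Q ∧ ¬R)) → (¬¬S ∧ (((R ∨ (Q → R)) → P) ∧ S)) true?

12

Initial set: {((¬P ↔ (Q ∧ ¬R)) → (¬¬S ∧ (((R ∨ (Q → R)) → P) ∧ S)))}.
((¬P ↔ (Q ∧ ¬R)) → (¬¬S ∧ (((R ∨ (Q → R)) → P) ∧ S))): β-rule — branch into ¬(¬P ↔ (Q ∧ ¬R))  //  (¬¬S ∧ (((R ∨ (Q → R)) → P) ∧ S)).
  branch 1 (add ¬(¬P ↔ (Q ∧ ¬R))):
    ¬(¬P ↔ (Q ∧ ¬R)): β-rule — branch into ¬P, ¬(Q ∧ ¬R)  //  ¬¬P, (Q ∧ ¬R).
      branch 1.1 (add ¬P, ¬(Q ∧ ¬R)):
        ¬(Q ∧ ¬R): β-rule — branch into ¬Q  //  ¬¬R.
          branch 1.1.1 (add ¬Q):
            ○ open, literals {P=0, Q=0}.
          branch 1.1.2 (add ¬¬R):
            ○ open, literals {P=0, R=1}.
      branch 1.2 (add ¬¬P, (Q ∧ ¬R)):
        (Q ∧ ¬R): α-rule — add Q, ¬R.
        ○ open, literals {P=1, Q=1, R=0}.
  branch 2 (add (¬¬S ∧ (((R ∨ (Q → R)) → P) ∧ S))):
    (¬¬S ∧ (((R ∨ (Q → R)) → P) ∧ S)): α-rule — add ¬¬S, (((R ∨ (Q → R)) → P) ∧ S).
    ¬¬S: drop double negation, giving S.
    (((R ∨ (Q → R)) → P) ∧ S): α-rule — add ((R ∨ (Q → R)) → P), S.
    ((R ∨ (Q → R)) → P): β-rule — branch into ¬(R ∨ (Q → R))  //  P.
      branch 2.1 (add ¬(R ∨ (Q → R))):
        ¬(R ∨ (Q → R)): α-rule — add ¬R, ¬(Q → R).
        ¬(Q → R): α-rule — add Q, ¬R.
        ○ open, literals {Q=1, R=0, S=1}.
      branch 2.2 (add P):
        ○ open, literals {P=1, S=1}.
0 branches closed, 5 open.
Each open branch fixes some atoms; the unmentioned ones are free. Counting distinct full assignments: branch {P=0, Q=0} (R, S) contributes 4 new; branch {P=0, R=1} (Q, S) contributes 2 new; branch {P=1, Q=1, R=0} (S) contributes 2 new; branch {Q=1, R=0, S=1} (P) contributes 1 new; branch {P=1, S=1} (Q, R) contributes 3 new. Total: 12.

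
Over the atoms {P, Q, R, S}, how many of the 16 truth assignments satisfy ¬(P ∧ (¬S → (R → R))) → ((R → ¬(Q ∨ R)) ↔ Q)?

12

Initial set: {(¬(P ∧ (¬S → (R → R))) → ((R → ¬(Q ∨ R)) ↔ Q))}.
(¬(P ∧ (¬S → (R → R))) → ((R → ¬(Q ∨ R)) ↔ Q)): β-rule — branch into ¬¬(P ∧ (¬S → (R → R)))  //  ((R → ¬(Q ∨ R)) ↔ Q).
  branch 1 (add ¬¬(P ∧ (¬S → (R → R)))):
    ¬¬(P ∧ (¬S → (R → R))): α-rule — add P, (¬S → (R → R)).
    (¬S → (R → R)): β-rule — branch into ¬¬S  //  (R → R).
      branch 1.1 (add ¬¬S):
        ○ open, literals {P=1, S=1}.
      branch 1.2 (add (R → R)):
        (R → R): β-rule — branch into ¬R  //  R.
          branch 1.2.1 (add ¬R):
            ○ open, literals {P=1, R=0}.
          branch 1.2.2 (add R):
            ○ open, literals {P=1, R=1}.
  branch 2 (add ((R → ¬(Q ∨ R)) ↔ Q)):
    ((R → ¬(Q ∨ R)) ↔ Q): β-rule — branch into (R → ¬(Q ∨ R)), Q  //  ¬(R → ¬(Q ∨ R)), ¬Q.
      branch 2.1 (add (R → ¬(Q ∨ R)), Q):
        (R → ¬(Q ∨ R)): β-rule — branch into ¬R  //  ¬(Q ∨ R).
          branch 2.1.1 (add ¬R):
            ○ open, literals {Q=1, R=0}.
          branch 2.1.2 (add ¬(Q ∨ R)):
            ¬(Q ∨ R): α-rule — add ¬Q, ¬R.
            × closes — contains both Q and ¬Q.
      branch 2.2 (add ¬(R → ¬(Q ∨ R)), ¬Q):
        ¬(R → ¬(Q ∨ R)): α-rule — add R, ¬¬(Q ∨ R).
        ¬¬(Q ∨ R): β-rule — branch into Q  //  R.
          branch 2.2.1 (add Q):
            × closes — contains both Q and ¬Q.
          branch 2.2.2 (add R):
            ○ open, literals {Q=0, R=1}.
2 branches closed, 5 open.
Each open branch fixes some atoms; the unmentioned ones are free. Counting distinct full assignments: branch {P=1, S=1} (Q, R) contributes 4 new; branch {P=1, R=0} (Q, S) contributes 2 new; branch {P=1, R=1} (Q, S) contributes 2 new; branch {Q=1, R=0} (P, S) contributes 2 new; branch {Q=0, R=1} (P, S) contributes 2 new. Total: 12.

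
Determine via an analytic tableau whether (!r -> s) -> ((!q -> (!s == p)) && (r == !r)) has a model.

Initial set: {((!r -> s) -> ((!q -> (!s == p)) && (r == !r)))}.
((!r -> s) -> ((!q -> (!s == p)) && (r == !r))): β-rule — branch into !(!r -> s)  //  ((!q -> (!s == p)) && (r == !r)).
  branch 1 (add !(!r -> s)):
    !(!r -> s): α-rule — add !r, !s.
    ○ open, literals {r=F, s=F}.
  branch 2 (add ((!q -> (!s == p)) && (r == !r))):
    ((!q -> (!s == p)) && (r == !r)): α-rule — add (!q -> (!s == p)), (r == !r).
    (!q -> (!s == p)): β-rule — branch into !!q  //  (!s == p).
      branch 2.1 (add !!q):
        (r == !r): β-rule — branch into r, !r  //  !r, !!r.
          branch 2.1.1 (add r, !r):
            × closes — contains both r and !r.
          branch 2.1.2 (add !r, !!r):
            × closes — contains both r and !r.
      branch 2.2 (add (!s == p)):
        (r == !r): β-rule — branch into r, !r  //  !r, !!r.
          branch 2.2.1 (add r, !r):
            × closes — contains both r and !r.
          branch 2.2.2 (add !r, !!r):
            × closes — contains both r and !r.
4 branches closed, 1 open.
An open branch gives a satisfying assignment: r=F, s=F.

Satisfiable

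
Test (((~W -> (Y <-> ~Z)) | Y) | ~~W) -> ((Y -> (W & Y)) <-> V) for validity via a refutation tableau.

Assume the negation and expand:
Initial set: {F ((((~W -> (Y <-> ~Z)) | Y) | ~~W) -> ((Y -> (W & Y)) <-> V))}.
F ((((~W -> (Y <-> ~Z)) | Y) | ~~W) -> ((Y -> (W & Y)) <-> V)): α-rule — add T (((~W -> (Y <-> ~Z)) | Y) | ~~W), F ((Y -> (W & Y)) <-> V).
T (((~W -> (Y <-> ~Z)) | Y) | ~~W): β-rule — branch into T ((~W -> (Y <-> ~Z)) | Y)  //  T ~~W.
  branch 1 (add T ((~W -> (Y <-> ~Z)) | Y)):
    F ((Y -> (W & Y)) <-> V): β-rule — branch into T (Y -> (W & Y)), F V  //  F (Y -> (W & Y)), T V.
      branch 1.1 (add T (Y -> (W & Y)), F V):
        T ((~W -> (Y <-> ~Z)) | Y): β-rule — branch into T (~W -> (Y <-> ~Z))  //  T Y.
          branch 1.1.1 (add T (~W -> (Y <-> ~Z))):
            T (Y -> (W & Y)): β-rule — branch into F Y  //  T (W & Y).
              branch 1.1.1.1 (add F Y):
                T (~W -> (Y <-> ~Z)): β-rule — branch into F ~W  //  T (Y <-> ~Z).
                  branch 1.1.1.1.1 (add F ~W):
                    ○ open, literals {V=F, W=T, Y=F}.
                  branch 1.1.1.1.2 (add T (Y <-> ~Z)):
                    T (Y <-> ~Z): β-rule — branch into T Y, T ~Z  //  F Y, F ~Z.
                      branch 1.1.1.1.2.1 (add T Y, T ~Z):
                        × closes — contains both Y and ~Y.
                      branch 1.1.1.1.2.2 (add F Y, F ~Z):
                        ○ open, literals {V=F, Y=F, Z=T}.
              branch 1.1.1.2 (add T (W & Y)):
                T (W & Y): α-rule — add T W, T Y.
                T (~W -> (Y <-> ~Z)): β-rule — branch into F ~W  //  T (Y <-> ~Z).
                  branch 1.1.1.2.1 (add F ~W):
                    ○ open, literals {V=F, W=T, Y=T}.
                  branch 1.1.1.2.2 (add T (Y <-> ~Z)):
                    T (Y <-> ~Z): β-rule — branch into T Y, T ~Z  //  F Y, F ~Z.
                      branch 1.1.1.2.2.1 (add T Y, T ~Z):
                        ○ open, literals {V=F, W=T, Y=T, Z=F}.
                      branch 1.1.1.2.2.2 (add F Y, F ~Z):
                        × closes — contains both Y and ~Y.
          branch 1.1.2 (add T Y):
            T (Y -> (W & Y)): β-rule — branch into F Y  //  T (W & Y).
              branch 1.1.2.1 (add F Y):
                × closes — contains both Y and ~Y.
              branch 1.1.2.2 (add T (W & Y)):
                T (W & Y): α-rule — add T W, T Y.
                ○ open, literals {V=F, W=T, Y=T}.
      branch 1.2 (add F (Y -> (W & Y)), T V):
        F (Y -> (W & Y)): α-rule — add T Y, F (W & Y).
        T ((~W -> (Y <-> ~Z)) | Y): β-rule — branch into T (~W -> (Y <-> ~Z))  //  T Y.
          branch 1.2.1 (add T (~W -> (Y <-> ~Z))):
            F (W & Y): β-rule — branch into F W  //  F Y.
              branch 1.2.1.1 (add F W):
                T (~W -> (Y <-> ~Z)): β-rule — branch into F ~W  //  T (Y <-> ~Z).
                  branch 1.2.1.1.1 (add F ~W):
                    × closes — contains both W and ~W.
                  branch 1.2.1.1.2 (add T (Y <-> ~Z)):
                    T (Y <-> ~Z): β-rule — branch into T Y, T ~Z  //  F Y, F ~Z.
                      branch 1.2.1.1.2.1 (add T Y, T ~Z):
                        ○ open, literals {V=T, W=F, Y=T, Z=F}.
                      branch 1.2.1.1.2.2 (add F Y, F ~Z):
                        × closes — contains both Y and ~Y.
              branch 1.2.1.2 (add F Y):
                × closes — contains both Y and ~Y.
          branch 1.2.2 (add T Y):
            F (W & Y): β-rule — branch into F W  //  F Y.
              branch 1.2.2.1 (add F W):
                ○ open, literals {V=T, W=F, Y=T}.
              branch 1.2.2.2 (add F Y):
                × closes — contains both Y and ~Y.
  branch 2 (add T ~~W):
    T ~~W: drop double negation, giving T W.
    F ((Y -> (W & Y)) <-> V): β-rule — branch into T (Y -> (W & Y)), F V  //  F (Y -> (W & Y)), T V.
      branch 2.1 (add T (Y -> (W & Y)), F V):
        T (Y -> (W & Y)): β-rule — branch into F Y  //  T (W & Y).
          branch 2.1.1 (add F Y):
            ○ open, literals {V=F, W=T, Y=F}.
          branch 2.1.2 (add T (W & Y)):
            T (W & Y): α-rule — add T W, T Y.
            ○ open, literals {V=F, W=T, Y=T}.
      branch 2.2 (add F (Y -> (W & Y)), T V):
        F (Y -> (W & Y)): α-rule — add T Y, F (W & Y).
        F (W & Y): β-rule — branch into F W  //  F Y.
          branch 2.2.1 (add F W):
            × closes — contains both W and ~W.
          branch 2.2.2 (add F Y):
            × closes — contains both Y and ~Y.
9 branches closed, 9 open.
An open branch gives a countermodel: V=F, W=T, Y=F (unmentioned atoms arbitrary); under it the original formula is false.

Not valid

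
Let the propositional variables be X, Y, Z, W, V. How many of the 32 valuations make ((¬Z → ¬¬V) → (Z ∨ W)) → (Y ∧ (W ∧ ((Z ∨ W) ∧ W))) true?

Initial set: {T (((¬Z → ¬¬V) → (Z ∨ W)) → (Y ∧ (W ∧ ((Z ∨ W) ∧ W))))}.
T (((¬Z → ¬¬V) → (Z ∨ W)) → (Y ∧ (W ∧ ((Z ∨ W) ∧ W)))): β-rule — branch into F ((¬Z → ¬¬V) → (Z ∨ W))  //  T (Y ∧ (W ∧ ((Z ∨ W) ∧ W))).
  branch 1 (add F ((¬Z → ¬¬V) → (Z ∨ W))):
    F ((¬Z → ¬¬V) → (Z ∨ W)): α-rule — add T (¬Z → ¬¬V), F (Z ∨ W).
    F (Z ∨ W): α-rule — add F Z, F W.
    T (¬Z → ¬¬V): β-rule — branch into F ¬Z  //  T ¬¬V.
      branch 1.1 (add F ¬Z):
        × closes — contains both Z and ¬Z.
      branch 1.2 (add T ¬¬V):
        T ¬¬V: drop double negation, giving T V.
        ○ open, literals {V=T, W=F, Z=F}.
  branch 2 (add T (Y ∧ (W ∧ ((Z ∨ W) ∧ W)))):
    T (Y ∧ (W ∧ ((Z ∨ W) ∧ W))): α-rule — add T Y, T (W ∧ ((Z ∨ W) ∧ W)).
    T (W ∧ ((Z ∨ W) ∧ W)): α-rule — add T W, T ((Z ∨ W) ∧ W).
    T ((Z ∨ W) ∧ W): α-rule — add T (Z ∨ W), T W.
    T (Z ∨ W): β-rule — branch into T Z  //  T W.
      branch 2.1 (add T Z):
        ○ open, literals {W=T, Y=T, Z=T}.
      branch 2.2 (add T W):
        ○ open, literals {W=T, Y=T}.
1 branch closed, 3 open.
Each open branch fixes some atoms; the unmentioned ones are free. Counting distinct full assignments: branch {V=T, W=F, Z=F} (X, Y) contributes 4 new; branch {W=T, Y=T, Z=T} (X, V) contributes 4 new; branch {W=T, Y=T} (X, Z, V) contributes 4 new. Total: 12.

12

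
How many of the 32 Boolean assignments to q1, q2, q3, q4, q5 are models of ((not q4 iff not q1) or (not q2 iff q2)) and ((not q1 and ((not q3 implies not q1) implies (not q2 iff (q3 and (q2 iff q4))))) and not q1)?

6

Initial set: {T (((not q4 iff not q1) or (not q2 iff q2)) and ((not q1 and ((not q3 implies not q1) implies (not q2 iff (q3 and (q2 iff q4))))) and not q1))}.
T (((not q4 iff not q1) or (not q2 iff q2)) and ((not q1 and ((not q3 implies not q1) implies (not q2 iff (q3 and (q2 iff q4))))) and not q1)): α-rule — add T ((not q4 iff not q1) or (not q2 iff q2)), T ((not q1 and ((not q3 implies not q1) implies (not q2 iff (q3 and (q2 iff q4))))) and not q1).
T ((not q1 and ((not q3 implies not q1) implies (not q2 iff (q3 and (q2 iff q4))))) and not q1): α-rule — add T (not q1 and ((not q3 implies not q1) implies (not q2 iff (q3 and (q2 iff q4))))), T not q1.
T (not q1 and ((not q3 implies not q1) implies (not q2 iff (q3 and (q2 iff q4))))): α-rule — add T not q1, T ((not q3 implies not q1) implies (not q2 iff (q3 and (q2 iff q4)))).
T ((not q4 iff not q1) or (not q2 iff q2)): β-rule — branch into T (not q4 iff not q1)  //  T (not q2 iff q2).
  branch 1 (add T (not q4 iff not q1)):
    T ((not q3 implies not q1) implies (not q2 iff (q3 and (q2 iff q4)))): β-rule — branch into F (not q3 implies not q1)  //  T (not q2 iff (q3 and (q2 iff q4))).
      branch 1.1 (add F (not q3 implies not q1)):
        F (not q3 implies not q1): α-rule — add T not q3, F not q1.
        × closes — contains both q1 and not q1.
      branch 1.2 (add T (not q2 iff (q3 and (q2 iff q4)))):
        T (not q4 iff not q1): β-rule — branch into T not q4, T not q1  //  F not q4, F not q1.
          branch 1.2.1 (add T not q4, T not q1):
            T (not q2 iff (q3 and (q2 iff q4))): β-rule — branch into T not q2, T (q3 and (q2 iff q4))  //  F not q2, F (q3 and (q2 iff q4)).
              branch 1.2.1.1 (add T not q2, T (q3 and (q2 iff q4))):
                T (q3 and (q2 iff q4)): α-rule — add T q3, T (q2 iff q4).
                T (q2 iff q4): β-rule — branch into T q2, T q4  //  F q2, F q4.
                  branch 1.2.1.1.1 (add T q2, T q4):
                    × closes — contains both q2 and not q2.
                  branch 1.2.1.1.2 (add F q2, F q4):
                    ○ open, literals {q1=F, q2=F, q3=T, q4=F}.
              branch 1.2.1.2 (add F not q2, F (q3 and (q2 iff q4))):
                F (q3 and (q2 iff q4)): β-rule — branch into F q3  //  F (q2 iff q4).
                  branch 1.2.1.2.1 (add F q3):
                    ○ open, literals {q1=F, q2=T, q3=F, q4=F}.
                  branch 1.2.1.2.2 (add F (q2 iff q4)):
                    F (q2 iff q4): β-rule — branch into T q2, F q4  //  F q2, T q4.
                      branch 1.2.1.2.2.1 (add T q2, F q4):
                        ○ open, literals {q1=F, q2=T, q4=F}.
                      branch 1.2.1.2.2.2 (add F q2, T q4):
                        × closes — contains both q2 and not q2.
          branch 1.2.2 (add F not q4, F not q1):
            × closes — contains both q1 and not q1.
  branch 2 (add T (not q2 iff q2)):
    T ((not q3 implies not q1) implies (not q2 iff (q3 and (q2 iff q4)))): β-rule — branch into F (not q3 implies not q1)  //  T (not q2 iff (q3 and (q2 iff q4))).
      branch 2.1 (add F (not q3 implies not q1)):
        F (not q3 implies not q1): α-rule — add T not q3, F not q1.
        × closes — contains both q1 and not q1.
      branch 2.2 (add T (not q2 iff (q3 and (q2 iff q4)))):
        T (not q2 iff q2): β-rule — branch into T not q2, T q2  //  F not q2, F q2.
          branch 2.2.1 (add T not q2, T q2):
            × closes — contains both q2 and not q2.
          branch 2.2.2 (add F not q2, F q2):
            × closes — contains both q2 and not q2.
7 branches closed, 3 open.
Each open branch fixes some atoms; the unmentioned ones are free. Counting distinct full assignments: branch {q1=F, q2=F, q3=T, q4=F} (q5) contributes 2 new; branch {q1=F, q2=T, q3=F, q4=F} (q5) contributes 2 new; branch {q1=F, q2=T, q4=F} (q3, q5) contributes 2 new. Total: 6.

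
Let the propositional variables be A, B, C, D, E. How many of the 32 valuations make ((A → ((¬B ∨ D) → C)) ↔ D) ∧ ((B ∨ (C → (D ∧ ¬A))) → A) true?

Initial set: {T (((A → ((¬B ∨ D) → C)) ↔ D) ∧ ((B ∨ (C → (D ∧ ¬A))) → A))}.
T (((A → ((¬B ∨ D) → C)) ↔ D) ∧ ((B ∨ (C → (D ∧ ¬A))) → A)): α-rule — add T ((A → ((¬B ∨ D) → C)) ↔ D), T ((B ∨ (C → (D ∧ ¬A))) → A).
T ((A → ((¬B ∨ D) → C)) ↔ D): β-rule — branch into T (A → ((¬B ∨ D) → C)), T D  //  F (A → ((¬B ∨ D) → C)), F D.
  branch 1 (add T (A → ((¬B ∨ D) → C)), T D):
    T ((B ∨ (C → (D ∧ ¬A))) → A): β-rule — branch into F (B ∨ (C → (D ∧ ¬A)))  //  T A.
      branch 1.1 (add F (B ∨ (C → (D ∧ ¬A)))):
        F (B ∨ (C → (D ∧ ¬A))): α-rule — add F B, F (C → (D ∧ ¬A)).
        F (C → (D ∧ ¬A)): α-rule — add T C, F (D ∧ ¬A).
        T (A → ((¬B ∨ D) → C)): β-rule — branch into F A  //  T ((¬B ∨ D) → C).
          branch 1.1.1 (add F A):
            F (D ∧ ¬A): β-rule — branch into F D  //  F ¬A.
              branch 1.1.1.1 (add F D):
                × closes — contains both D and ¬D.
              branch 1.1.1.2 (add F ¬A):
                × closes — contains both A and ¬A.
          branch 1.1.2 (add T ((¬B ∨ D) → C)):
            F (D ∧ ¬A): β-rule — branch into F D  //  F ¬A.
              branch 1.1.2.1 (add F D):
                × closes — contains both D and ¬D.
              branch 1.1.2.2 (add F ¬A):
                T ((¬B ∨ D) → C): β-rule — branch into F (¬B ∨ D)  //  T C.
                  branch 1.1.2.2.1 (add F (¬B ∨ D)):
                    F (¬B ∨ D): α-rule — add F ¬B, F D.
                    × closes — contains both B and ¬B.
                  branch 1.1.2.2.2 (add T C):
                    ○ open, literals {A=T, B=F, C=T, D=T}.
      branch 1.2 (add T A):
        T (A → ((¬B ∨ D) → C)): β-rule — branch into F A  //  T ((¬B ∨ D) → C).
          branch 1.2.1 (add F A):
            × closes — contains both A and ¬A.
          branch 1.2.2 (add T ((¬B ∨ D) → C)):
            T ((¬B ∨ D) → C): β-rule — branch into F (¬B ∨ D)  //  T C.
              branch 1.2.2.1 (add F (¬B ∨ D)):
                F (¬B ∨ D): α-rule — add F ¬B, F D.
                × closes — contains both D and ¬D.
              branch 1.2.2.2 (add T C):
                ○ open, literals {A=T, C=T, D=T}.
  branch 2 (add F (A → ((¬B ∨ D) → C)), F D):
    F (A → ((¬B ∨ D) → C)): α-rule — add T A, F ((¬B ∨ D) → C).
    F ((¬B ∨ D) → C): α-rule — add T (¬B ∨ D), F C.
    T ((B ∨ (C → (D ∧ ¬A))) → A): β-rule — branch into F (B ∨ (C → (D ∧ ¬A)))  //  T A.
      branch 2.1 (add F (B ∨ (C → (D ∧ ¬A)))):
        F (B ∨ (C → (D ∧ ¬A))): α-rule — add F B, F (C → (D ∧ ¬A)).
        F (C → (D ∧ ¬A)): α-rule — add T C, F (D ∧ ¬A).
        × closes — contains both C and ¬C.
      branch 2.2 (add T A):
        T (¬B ∨ D): β-rule — branch into T ¬B  //  T D.
          branch 2.2.1 (add T ¬B):
            ○ open, literals {A=T, B=F, C=F, D=F}.
          branch 2.2.2 (add T D):
            × closes — contains both D and ¬D.
8 branches closed, 3 open.
Each open branch fixes some atoms; the unmentioned ones are free. Counting distinct full assignments: branch {A=T, B=F, C=T, D=T} (E) contributes 2 new; branch {A=T, C=T, D=T} (B, E) contributes 2 new; branch {A=T, B=F, C=F, D=F} (E) contributes 2 new. Total: 6.

6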